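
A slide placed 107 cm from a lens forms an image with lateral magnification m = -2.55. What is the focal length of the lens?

f = 76.9 cm (converging)

m = −d_i/d_o ⇒ d_i = −m·d_o = −(-2.55)·(107) = 272.8 cm.
1/f = 1/d_o + 1/d_i = 1/(107) + 1/(272.8) = 0.01301, so f = 76.9 cm.
Since f is positive, the lens is converging.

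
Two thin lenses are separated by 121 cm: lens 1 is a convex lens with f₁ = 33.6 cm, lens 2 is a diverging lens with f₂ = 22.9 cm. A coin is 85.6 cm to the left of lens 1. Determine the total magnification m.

Lens 1: 1/d_i1 = 1/(33.6) − 1/(85.6) = 0.01808, so d_i1 = 55.31 cm; m₁ = −d_i1/d_o1 = -0.6461.
d_o2 = 121 − (55.31) = 65.69 cm.
f₂ = −22.9 cm (diverging).
Lens 2: 1/d_i2 = 1/(-22.9) − 1/(65.69) = -0.05889, so d_i2 = -16.98 cm; m₂ = −d_i2/d_o2 = +0.2585.
m = m₁·m₂ = (-0.6461)(+0.2585) = -0.167.

m = -0.167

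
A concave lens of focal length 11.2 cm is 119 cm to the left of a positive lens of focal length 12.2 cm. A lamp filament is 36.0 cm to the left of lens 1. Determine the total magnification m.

m = -0.0251

f₁ = −11.2 cm (diverging).
Lens 1: 1/d_i1 = 1/(-11.2) − 1/(36.0) = -0.1171, so d_i1 = -8.542 cm; m₁ = −d_i1/d_o1 = +0.2373.
d_o2 = 119 − (-8.542) = 127.5 cm.
Lens 2: 1/d_i2 = 1/(12.2) − 1/(127.5) = 0.07412, so d_i2 = 13.49 cm; m₂ = −d_i2/d_o2 = -0.1058.
m = m₁·m₂ = (+0.2373)(-0.1058) = -0.0251.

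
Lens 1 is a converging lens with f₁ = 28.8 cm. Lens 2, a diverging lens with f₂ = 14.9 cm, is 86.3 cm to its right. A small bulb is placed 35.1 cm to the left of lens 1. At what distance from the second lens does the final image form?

Lens 1: 1/d_i1 = 1/f₁ − 1/d_o1 = 1/(28.8) − 1/(35.1) = 0.006232, so d_i1 = 160.5 cm.
The intermediate image is 160.5 cm to the right of lens 1, which lies 74.20 cm to the right of lens 2 — a virtual object — so d_o2 = −74.20 cm.
Lens 2 is diverging, so f₂ = −14.9 cm.
Lens 2: 1/d_i2 = 1/f₂ − 1/d_o2 = 1/(-14.9) − 1/(-74.20) = -0.05364, so d_i2 = -18.6 cm.
The final image is virtual, 18.6 cm to the left of lens 2 (overall magnification ≈ 1.1).

18.6 cm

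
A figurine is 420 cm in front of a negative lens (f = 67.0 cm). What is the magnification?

For a negative lens, f = -67.0 cm.
1/d_i = 1/f − 1/d_o = 1/(-67.00) − 1/(420) = -0.01731, so d_i = -57.78 cm.
m = −d_i/d_o = −(-57.78)/(420) = +0.138.
The image is virtual, upright and reduced, on the same side as the object.

m = +0.138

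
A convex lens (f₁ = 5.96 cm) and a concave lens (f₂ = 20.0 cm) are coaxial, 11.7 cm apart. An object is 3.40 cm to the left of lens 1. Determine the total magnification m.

m = +1.18

Lens 1: 1/d_i1 = 1/(5.96) − 1/(3.40) = -0.1263, so d_i1 = -7.916 cm; m₁ = −d_i1/d_o1 = +2.328.
d_o2 = 11.7 − (-7.916) = 19.62 cm.
f₂ = −20.0 cm (diverging).
Lens 2: 1/d_i2 = 1/(-20.0) − 1/(19.62) = -0.1010, so d_i2 = -9.904 cm; m₂ = −d_i2/d_o2 = +0.5048.
m = m₁·m₂ = (+2.328)(+0.5048) = +1.18.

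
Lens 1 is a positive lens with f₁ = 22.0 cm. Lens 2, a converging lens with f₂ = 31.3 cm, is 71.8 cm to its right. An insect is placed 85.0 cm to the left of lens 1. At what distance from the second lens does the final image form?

122 cm

Lens 1: 1/d_i1 = 1/f₁ − 1/d_o1 = 1/(22.0) − 1/(85.0) = 0.03369, so d_i1 = 29.68 cm.
The intermediate image is 29.68 cm to the right of lens 1, which is 71.8 − (29.68) = 42.12 cm to the left of lens 2, so d_o2 = +42.12 cm.
Lens 2: 1/d_i2 = 1/f₂ − 1/d_o2 = 1/(31.3) − 1/(42.12) = 0.008207, so d_i2 = 122 cm.
The final image is real, 122 cm to the right of lens 2 (overall magnification ≈ 1.0).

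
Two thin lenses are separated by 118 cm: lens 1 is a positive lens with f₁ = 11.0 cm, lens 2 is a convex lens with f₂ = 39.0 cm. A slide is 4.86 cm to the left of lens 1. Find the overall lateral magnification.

Lens 1: 1/d_i1 = 1/(11.0) − 1/(4.86) = -0.1149, so d_i1 = -8.707 cm; m₁ = −d_i1/d_o1 = +1.792.
d_o2 = 118 − (-8.707) = 126.7 cm.
Lens 2: 1/d_i2 = 1/(39.0) − 1/(126.7) = 0.01775, so d_i2 = 56.34 cm; m₂ = −d_i2/d_o2 = -0.4447.
m = m₁·m₂ = (+1.792)(-0.4447) = -0.797.

m = -0.797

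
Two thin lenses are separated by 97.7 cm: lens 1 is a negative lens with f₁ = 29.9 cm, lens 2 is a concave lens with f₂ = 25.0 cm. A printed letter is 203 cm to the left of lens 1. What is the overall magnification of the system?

f₁ = −29.9 cm (diverging).
Lens 1: 1/d_i1 = 1/(-29.9) − 1/(203) = -0.03837, so d_i1 = -26.06 cm; m₁ = −d_i1/d_o1 = +0.1284.
d_o2 = 97.7 − (-26.06) = 123.8 cm.
f₂ = −25.0 cm (diverging).
Lens 2: 1/d_i2 = 1/(-25.0) − 1/(123.8) = -0.04808, so d_i2 = -20.80 cm; m₂ = −d_i2/d_o2 = +0.1680.
m = m₁·m₂ = (+0.1284)(+0.1680) = +0.0216.

m = +0.0216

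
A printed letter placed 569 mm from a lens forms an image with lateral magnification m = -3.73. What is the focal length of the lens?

m = −d_i/d_o ⇒ d_i = −m·d_o = −(-3.73)·(569) = 2122 mm.
1/f = 1/d_o + 1/d_i = 1/(569) + 1/(2122) = 0.002229, so f = 449 mm.
Since f is positive, the lens is converging.

f = 449 mm (converging)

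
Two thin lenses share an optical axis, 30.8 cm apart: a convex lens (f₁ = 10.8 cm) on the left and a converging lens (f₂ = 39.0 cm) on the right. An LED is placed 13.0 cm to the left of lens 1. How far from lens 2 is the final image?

Lens 1: 1/d_i1 = 1/f₁ − 1/d_o1 = 1/(10.8) − 1/(13.0) = 0.01567, so d_i1 = 63.82 cm.
The intermediate image is 63.82 cm to the right of lens 1, which lies 33.02 cm to the right of lens 2 — a virtual object — so d_o2 = −33.02 cm.
Lens 2: 1/d_i2 = 1/f₂ − 1/d_o2 = 1/(39.0) − 1/(-33.02) = 0.05593, so d_i2 = 17.9 cm.
The final image is real, 17.9 cm to the right of lens 2 (overall magnification ≈ -2.7).

17.9 cm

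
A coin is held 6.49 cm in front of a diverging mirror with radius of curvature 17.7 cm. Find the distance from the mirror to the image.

f = R/2 = 17.7/2 = 8.850 cm; for a diverging mirror, f = -8.850 cm.
Mirror equation: 1/q = 1/f − 1/p = 1/(-8.850) − 1/(6.49) = -0.1130 − 0.1541 = -0.2671, so q = -3.74 cm.
The image is virtual, upright and reduced, behind the mirror.

3.74 cm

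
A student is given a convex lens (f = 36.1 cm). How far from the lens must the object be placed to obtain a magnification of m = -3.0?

48.1 cm

m = −d_i/d_o ⇒ d_i = −m·d_o.
1/f = 1/d_o + 1/d_i = 1/d_o − 1/(m·d_o) = (1 − 1/m)/d_o, so d_o = f(1 − 1/m) = (36.10)(1 − 1/(-3.0)) = 48.1 cm.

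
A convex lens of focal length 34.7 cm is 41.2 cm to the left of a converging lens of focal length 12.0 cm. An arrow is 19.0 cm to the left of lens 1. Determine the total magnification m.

Lens 1: 1/d_i1 = 1/(34.7) − 1/(19.0) = -0.02381, so d_i1 = -41.99 cm; m₁ = −d_i1/d_o1 = +2.210.
d_o2 = 41.2 − (-41.99) = 83.19 cm.
Lens 2: 1/d_i2 = 1/(12.0) − 1/(83.19) = 0.07131, so d_i2 = 14.02 cm; m₂ = −d_i2/d_o2 = -0.1686.
m = m₁·m₂ = (+2.210)(-0.1686) = -0.373.

m = -0.373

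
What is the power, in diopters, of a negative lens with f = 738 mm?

P = -1.36 D

For a negative lens, f = −738 mm.
f = -73.8 cm = -0.738 m.
P = 1/f = 1/(-0.738 m) = -1.36 D.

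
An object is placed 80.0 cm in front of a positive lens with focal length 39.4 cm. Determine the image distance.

Thin-lens equation: 1/q = 1/f − 1/p = 1/(39.40) − 1/(80.0) = 0.02538 − 0.01250 = 0.01288, so q = 77.6 cm.
The image is real, inverted and reduced, on the far side of the lens.

77.6 cm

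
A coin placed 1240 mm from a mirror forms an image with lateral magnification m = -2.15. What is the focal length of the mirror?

f = 846 mm (concave)

m = −d_i/d_o ⇒ d_i = −m·d_o = −(-2.15)·(1240) = 2666 mm.
1/f = 1/d_o + 1/d_i = 1/(1240) + 1/(2666) = 0.001182, so f = 846 mm.
Since f is positive, the mirror is concave.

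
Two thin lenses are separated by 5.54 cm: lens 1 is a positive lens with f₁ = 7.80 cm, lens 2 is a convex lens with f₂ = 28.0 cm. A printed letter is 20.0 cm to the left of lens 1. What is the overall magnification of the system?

m = -0.508

Lens 1: 1/d_i1 = 1/(7.80) − 1/(20.0) = 0.07821, so d_i1 = 12.79 cm; m₁ = −d_i1/d_o1 = -0.6395.
d_o2 = 5.54 − (12.79) = -7.250 cm (virtual object).
Lens 2: 1/d_i2 = 1/(28.0) − 1/(-7.250) = 0.1736, so d_i2 = 5.759 cm; m₂ = −d_i2/d_o2 = +0.7943.
m = m₁·m₂ = (-0.6395)(+0.7943) = -0.508.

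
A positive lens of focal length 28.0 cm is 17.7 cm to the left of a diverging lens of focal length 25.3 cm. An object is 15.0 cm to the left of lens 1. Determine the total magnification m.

Lens 1: 1/d_i1 = 1/(28.0) − 1/(15.0) = -0.03095, so d_i1 = -32.31 cm; m₁ = −d_i1/d_o1 = +2.154.
d_o2 = 17.7 − (-32.31) = 50.01 cm.
f₂ = −25.3 cm (diverging).
Lens 2: 1/d_i2 = 1/(-25.3) − 1/(50.01) = -0.05952, so d_i2 = -16.80 cm; m₂ = −d_i2/d_o2 = +0.3359.
m = m₁·m₂ = (+2.154)(+0.3359) = +0.724.

m = +0.724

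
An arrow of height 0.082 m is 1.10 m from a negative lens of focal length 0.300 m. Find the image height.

0.0176 m

For a negative lens, f = -0.300 m.
1/d_i = 1/f − 1/d_o = 1/(-0.3000) − 1/(1.10) = -4.242, so d_i = -0.2357 m.
m = −d_i/d_o = +0.2143.
|h_i| = |m|·h_o = 0.2143 × 0.082 = 0.0176 m. The image is virtual, upright and reduced, on the same side as the object.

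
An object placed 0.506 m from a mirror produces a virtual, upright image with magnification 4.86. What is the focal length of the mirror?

m = −d_i/d_o ⇒ d_i = −m·d_o = −(+4.86)·(0.506) = -2.459 m.
1/f = 1/d_o + 1/d_i = 1/(0.506) + 1/(-2.459) = 1.570, so f = 0.637 m.
Since f is positive, the mirror is concave.

f = 0.637 m (concave)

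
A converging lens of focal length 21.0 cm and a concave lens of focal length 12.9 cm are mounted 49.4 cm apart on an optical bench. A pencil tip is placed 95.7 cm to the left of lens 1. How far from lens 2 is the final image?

Lens 1: 1/d_i1 = 1/f₁ − 1/d_o1 = 1/(21.0) − 1/(95.7) = 0.03717, so d_i1 = 26.90 cm.
The intermediate image is 26.90 cm to the right of lens 1, which is 49.4 − (26.90) = 22.50 cm to the left of lens 2, so d_o2 = +22.50 cm.
Lens 2 is diverging, so f₂ = −12.9 cm.
Lens 2: 1/d_i2 = 1/f₂ − 1/d_o2 = 1/(-12.9) − 1/(22.50) = -0.1220, so d_i2 = -8.20 cm.
The final image is virtual, 8.20 cm to the left of lens 2 (overall magnification ≈ -0.10).

8.20 cm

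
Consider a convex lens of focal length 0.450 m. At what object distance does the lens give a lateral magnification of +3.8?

0.332 m

m = −d_i/d_o ⇒ d_i = −m·d_o.
1/f = 1/d_o + 1/d_i = 1/d_o − 1/(m·d_o) = (1 − 1/m)/d_o, so d_o = f(1 − 1/m) = (0.4500)(1 − 1/(+3.8)) = 0.332 m.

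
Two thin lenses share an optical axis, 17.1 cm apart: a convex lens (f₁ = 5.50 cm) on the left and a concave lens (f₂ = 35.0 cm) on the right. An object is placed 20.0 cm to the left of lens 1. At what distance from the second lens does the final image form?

Lens 1: 1/d_i1 = 1/f₁ − 1/d_o1 = 1/(5.50) − 1/(20.0) = 0.1318, so d_i1 = 7.586 cm.
The intermediate image is 7.586 cm to the right of lens 1, which is 17.1 − (7.586) = 9.514 cm to the left of lens 2, so d_o2 = +9.514 cm.
Lens 2 is diverging, so f₂ = −35.0 cm.
Lens 2: 1/d_i2 = 1/f₂ − 1/d_o2 = 1/(-35.0) − 1/(9.514) = -0.1337, so d_i2 = -7.48 cm.
The final image is virtual, 7.48 cm to the left of lens 2 (overall magnification ≈ -0.30).

7.48 cm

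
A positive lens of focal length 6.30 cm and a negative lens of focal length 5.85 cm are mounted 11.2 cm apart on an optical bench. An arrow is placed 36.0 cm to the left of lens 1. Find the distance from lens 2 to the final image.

2.21 cm

Lens 1: 1/d_i1 = 1/f₁ − 1/d_o1 = 1/(6.30) − 1/(36.0) = 0.1310, so d_i1 = 7.636 cm.
The intermediate image is 7.636 cm to the right of lens 1, which is 11.2 − (7.636) = 3.564 cm to the left of lens 2, so d_o2 = +3.564 cm.
Lens 2 is diverging, so f₂ = −5.85 cm.
Lens 2: 1/d_i2 = 1/f₂ − 1/d_o2 = 1/(-5.85) − 1/(3.564) = -0.4515, so d_i2 = -2.21 cm.
The final image is virtual, 2.21 cm to the left of lens 2 (overall magnification ≈ -0.13).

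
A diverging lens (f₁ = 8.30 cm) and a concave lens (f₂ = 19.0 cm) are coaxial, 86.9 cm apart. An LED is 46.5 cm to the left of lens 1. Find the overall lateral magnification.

f₁ = −8.30 cm (diverging).
Lens 1: 1/d_i1 = 1/(-8.30) − 1/(46.5) = -0.1420, so d_i1 = -7.043 cm; m₁ = −d_i1/d_o1 = +0.1515.
d_o2 = 86.9 − (-7.043) = 93.94 cm.
f₂ = −19.0 cm (diverging).
Lens 2: 1/d_i2 = 1/(-19.0) − 1/(93.94) = -0.06328, so d_i2 = -15.80 cm; m₂ = −d_i2/d_o2 = +0.1682.
m = m₁·m₂ = (+0.1515)(+0.1682) = +0.0255.

m = +0.0255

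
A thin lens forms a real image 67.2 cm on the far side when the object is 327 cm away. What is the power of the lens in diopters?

P = +1.79 D

d_i = +67.2 cm.
1/f = 1/d_o + 1/d_i = 1/(327) + 1/(67.2) = 0.01794 cm⁻¹.
f = 55.74 cm = 0.5574 m, so P = 1/f = +1.79 D.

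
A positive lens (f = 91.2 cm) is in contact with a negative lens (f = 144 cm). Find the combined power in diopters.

P₁ = 1/f₁ = 1/(0.912 m) = +1.096 D; P₂ = 1/f₂ = 1/(-1.44 m) = -0.6944 D.
For thin lenses in contact, P = P₁ + P₂ = (+1.096) + (-0.6944) = +0.402 D.

P = +0.402 D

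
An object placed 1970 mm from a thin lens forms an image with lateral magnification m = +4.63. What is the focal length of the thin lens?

f = 2510 mm (converging)

m = −d_i/d_o ⇒ d_i = −m·d_o = −(+4.63)·(1970) = -9121 mm.
1/f = 1/d_o + 1/d_i = 1/(1970) + 1/(-9121) = 0.0003980, so f = 2510 mm.
Since f is positive, the thin lens is converging.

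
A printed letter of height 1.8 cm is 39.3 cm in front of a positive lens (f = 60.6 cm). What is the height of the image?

5.12 cm

1/d_i = 1/f − 1/d_o = 1/(60.60) − 1/(39.3) = -0.008944, so d_i = -111.8 cm.
m = −d_i/d_o = +2.845.
|h_i| = |m|·h_o = 2.845 × 1.8 = 5.12 cm. The image is virtual, upright and enlarged, on the same side as the object.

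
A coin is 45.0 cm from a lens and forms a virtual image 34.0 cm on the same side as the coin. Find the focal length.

f = -139 cm (diverging)

Virtual image ⇒ d_i = −34.0 cm.
1/f = 1/d_o + 1/d_i = 1/(45.0) + 1/(-34.0) = -0.007190, so f = -139 cm.
Since f is negative, the lens is diverging.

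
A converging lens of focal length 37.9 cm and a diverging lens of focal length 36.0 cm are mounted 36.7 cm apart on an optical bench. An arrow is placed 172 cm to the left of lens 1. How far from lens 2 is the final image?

Lens 1: 1/d_i1 = 1/f₁ − 1/d_o1 = 1/(37.9) − 1/(172) = 0.02057, so d_i1 = 48.61 cm.
The intermediate image is 48.61 cm to the right of lens 1, which lies 11.91 cm to the right of lens 2 — a virtual object — so d_o2 = −11.91 cm.
Lens 2 is diverging, so f₂ = −36.0 cm.
Lens 2: 1/d_i2 = 1/f₂ − 1/d_o2 = 1/(-36.0) − 1/(-11.91) = 0.05619, so d_i2 = 17.8 cm.
The final image is real, 17.8 cm to the right of lens 2 (overall magnification ≈ -0.42).

17.8 cm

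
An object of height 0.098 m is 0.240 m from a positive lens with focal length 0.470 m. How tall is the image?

1/d_i = 1/f − 1/d_o = 1/(0.4700) − 1/(0.240) = -2.039, so d_i = -0.4904 m.
m = −d_i/d_o = +2.043.
|h_i| = |m|·h_o = 2.043 × 0.098 = 0.200 m. The image is virtual, upright and enlarged, on the same side as the object.

0.200 m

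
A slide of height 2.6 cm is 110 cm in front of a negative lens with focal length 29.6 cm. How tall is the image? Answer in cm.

For a negative lens, f = -29.6 cm.
1/d_i = 1/f − 1/d_o = 1/(-29.60) − 1/(110) = -0.04287, so d_i = -23.32 cm.
m = −d_i/d_o = +0.2120.
|h_i| = |m|·h_o = 0.2120 × 2.6 = 0.551 cm. The image is virtual, upright and reduced, on the same side as the object.

0.551 cm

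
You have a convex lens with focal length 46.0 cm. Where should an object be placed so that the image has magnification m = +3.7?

33.6 cm

m = −d_i/d_o ⇒ d_i = −m·d_o.
1/f = 1/d_o + 1/d_i = 1/d_o − 1/(m·d_o) = (1 − 1/m)/d_o, so d_o = f(1 − 1/m) = (46.00)(1 − 1/(+3.7)) = 33.6 cm.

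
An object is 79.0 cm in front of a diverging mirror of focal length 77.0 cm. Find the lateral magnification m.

m = +0.494

For a diverging mirror, f = -77.0 cm.
1/d_i = 1/f − 1/d_o = 1/(-77.00) − 1/(79.0) = -0.02565, so d_i = -38.99 cm.
m = −d_i/d_o = −(-38.99)/(79.0) = +0.494.
The image is virtual, upright and reduced, behind the mirror.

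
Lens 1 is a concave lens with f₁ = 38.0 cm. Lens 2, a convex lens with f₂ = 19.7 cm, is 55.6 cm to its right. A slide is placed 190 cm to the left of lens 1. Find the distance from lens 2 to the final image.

Lens 1 is diverging, so f₁ = −38.0 cm.
Lens 1: 1/d_i1 = 1/f₁ − 1/d_o1 = 1/(-38.0) − 1/(190) = -0.03158, so d_i1 = -31.67 cm.
The intermediate image is 31.67 cm to the left of lens 1 (virtual), which is 55.6 − (-31.67) = 87.27 cm to the left of lens 2, so d_o2 = +87.27 cm.
Lens 2: 1/d_i2 = 1/f₂ − 1/d_o2 = 1/(19.7) − 1/(87.27) = 0.03930, so d_i2 = 25.4 cm.
The final image is real, 25.4 cm to the right of lens 2 (overall magnification ≈ -0.049).

25.4 cm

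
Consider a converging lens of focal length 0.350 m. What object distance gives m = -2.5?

0.490 m

m = −d_i/d_o ⇒ d_i = −m·d_o.
1/f = 1/d_o + 1/d_i = 1/d_o − 1/(m·d_o) = (1 − 1/m)/d_o, so d_o = f(1 − 1/m) = (0.3500)(1 − 1/(-2.5)) = 0.490 m.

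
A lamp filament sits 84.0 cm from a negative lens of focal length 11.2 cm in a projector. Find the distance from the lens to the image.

9.88 cm

For a negative lens, f = -11.2 cm.
Lens equation: 1/s_i = 1/f − 1/s_o = 1/(-11.20) − 1/(84.0) = -0.08929 − 0.01190 = -0.1012, so s_i = -9.88 cm.
The image is virtual, upright and reduced, on the same side as the object.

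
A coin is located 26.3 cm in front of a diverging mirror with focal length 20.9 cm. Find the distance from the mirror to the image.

11.6 cm

For a diverging mirror, f = -20.9 cm.
Mirror equation: 1/d_i = 1/f − 1/d_o = 1/(-20.90) − 1/(26.3) = -0.04785 − 0.03802 = -0.08587, so d_i = -11.6 cm.
The image is virtual, upright and reduced, behind the mirror.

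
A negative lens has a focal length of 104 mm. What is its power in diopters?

For a negative lens, f = −104 mm.
f = -10.4 cm = -0.104 m.
P = 1/f = 1/(-0.104 m) = -9.62 D.

P = -9.62 D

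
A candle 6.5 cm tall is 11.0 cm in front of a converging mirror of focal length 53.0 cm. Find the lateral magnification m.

1/d_i = 1/f − 1/d_o = 1/(53.00) − 1/(11.0) = -0.07204, so d_i = -13.88 cm.
m = −d_i/d_o = −(-13.88)/(11.0) = +1.26.
The image is virtual, upright and enlarged, behind the mirror.

m = +1.26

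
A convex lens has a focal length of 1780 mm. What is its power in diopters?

P = +0.562 D

f = 178 cm = 1.78 m.
P = 1/f = 1/(1.78 m) = +0.562 D.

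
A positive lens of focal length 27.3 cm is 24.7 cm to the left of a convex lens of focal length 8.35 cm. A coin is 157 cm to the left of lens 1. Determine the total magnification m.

m = -0.105

Lens 1: 1/d_i1 = 1/(27.3) − 1/(157) = 0.03026, so d_i1 = 33.05 cm; m₁ = −d_i1/d_o1 = -0.2105.
d_o2 = 24.7 − (33.05) = -8.350 cm (virtual object).
Lens 2: 1/d_i2 = 1/(8.35) − 1/(-8.350) = 0.2395, so d_i2 = 4.175 cm; m₂ = −d_i2/d_o2 = +0.5000.
m = m₁·m₂ = (-0.2105)(+0.5000) = -0.105.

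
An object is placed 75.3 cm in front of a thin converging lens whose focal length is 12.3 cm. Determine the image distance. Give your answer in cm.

14.7 cm

Thin-lens equation: 1/d_i = 1/f − 1/d_o = 1/(12.30) − 1/(75.3) = 0.08130 − 0.01328 = 0.06802, so d_i = 14.7 cm.
The image is real, inverted and reduced, on the far side of the lens.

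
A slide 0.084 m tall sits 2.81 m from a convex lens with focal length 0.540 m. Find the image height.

1/d_i = 1/f − 1/d_o = 1/(0.5400) − 1/(2.81) = 1.496, so d_i = 0.6685 m.
m = −d_i/d_o = -0.2379.
|h_i| = |m|·h_o = 0.2379 × 0.084 = 0.0200 m. The image is real, inverted and reduced, on the far side of the lens.

0.0200 m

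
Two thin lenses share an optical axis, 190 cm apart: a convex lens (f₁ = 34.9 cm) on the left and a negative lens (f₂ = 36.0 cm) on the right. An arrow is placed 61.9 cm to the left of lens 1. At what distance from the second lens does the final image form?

27.1 cm

Lens 1: 1/d_i1 = 1/f₁ − 1/d_o1 = 1/(34.9) − 1/(61.9) = 0.01250, so d_i1 = 80.01 cm.
The intermediate image is 80.01 cm to the right of lens 1, which is 190 − (80.01) = 110.0 cm to the left of lens 2, so d_o2 = +110.0 cm.
Lens 2 is diverging, so f₂ = −36.0 cm.
Lens 2: 1/d_i2 = 1/f₂ − 1/d_o2 = 1/(-36.0) − 1/(110.0) = -0.03687, so d_i2 = -27.1 cm.
The final image is virtual, 27.1 cm to the left of lens 2 (overall magnification ≈ -0.32).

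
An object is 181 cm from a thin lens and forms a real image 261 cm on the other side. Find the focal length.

f = 107 cm (converging)

Real image ⇒ d_i = +261 cm.
1/f = 1/d_o + 1/d_i = 1/(181) + 1/(261) = 0.009356, so f = 107 cm.
Since f is positive, the thin lens is converging.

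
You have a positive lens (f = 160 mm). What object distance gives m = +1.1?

14.5 mm

m = −d_i/d_o ⇒ d_i = −m·d_o.
1/f = 1/d_o + 1/d_i = 1/d_o − 1/(m·d_o) = (1 − 1/m)/d_o, so d_o = f(1 − 1/m) = (160.0)(1 − 1/(+1.1)) = 14.5 mm.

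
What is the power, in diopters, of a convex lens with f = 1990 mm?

P = +0.503 D

f = 199 cm = 1.99 m.
P = 1/f = 1/(1.99 m) = +0.503 D.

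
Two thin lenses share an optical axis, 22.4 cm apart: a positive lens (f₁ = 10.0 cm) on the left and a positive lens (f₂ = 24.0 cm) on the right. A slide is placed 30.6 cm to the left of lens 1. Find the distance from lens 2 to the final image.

11.0 cm

Lens 1: 1/d_i1 = 1/f₁ − 1/d_o1 = 1/(10.0) − 1/(30.6) = 0.06732, so d_i1 = 14.85 cm.
The intermediate image is 14.85 cm to the right of lens 1, which is 22.4 − (14.85) = 7.550 cm to the left of lens 2, so d_o2 = +7.550 cm.
Lens 2: 1/d_i2 = 1/f₂ − 1/d_o2 = 1/(24.0) − 1/(7.550) = -0.09078, so d_i2 = -11.0 cm.
The final image is virtual, 11.0 cm to the left of lens 2 (overall magnification ≈ -0.71).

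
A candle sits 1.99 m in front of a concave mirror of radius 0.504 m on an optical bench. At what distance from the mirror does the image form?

0.289 m

f = R/2 = 0.504/2 = 0.2520 m.
Mirror equation: 1/v = 1/f − 1/u = 1/(0.2520) − 1/(1.99) = 3.968 − 0.5025 = 3.466, so v = 0.289 m.
The image is real, inverted and reduced, in front of the mirror.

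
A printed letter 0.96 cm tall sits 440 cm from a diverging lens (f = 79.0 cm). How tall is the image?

0.146 cm

For a diverging lens, f = -79.0 cm.
1/d_i = 1/f − 1/d_o = 1/(-79.00) − 1/(440) = -0.01493, so d_i = -66.97 cm.
m = −d_i/d_o = +0.1522.
|h_i| = |m|·h_o = 0.1522 × 0.96 = 0.146 cm. The image is virtual, upright and reduced, on the same side as the object.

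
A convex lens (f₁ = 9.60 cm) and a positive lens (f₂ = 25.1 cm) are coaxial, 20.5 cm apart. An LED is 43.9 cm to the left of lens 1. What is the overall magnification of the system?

Lens 1: 1/d_i1 = 1/(9.60) − 1/(43.9) = 0.08139, so d_i1 = 12.29 cm; m₁ = −d_i1/d_o1 = -0.2800.
d_o2 = 20.5 − (12.29) = 8.210 cm.
Lens 2: 1/d_i2 = 1/(25.1) − 1/(8.210) = -0.08196, so d_i2 = -12.20 cm; m₂ = −d_i2/d_o2 = +1.486.
m = m₁·m₂ = (-0.2800)(+1.486) = -0.416.

m = -0.416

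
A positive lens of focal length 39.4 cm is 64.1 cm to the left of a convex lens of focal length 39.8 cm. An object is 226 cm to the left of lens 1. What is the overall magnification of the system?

Lens 1: 1/d_i1 = 1/(39.4) − 1/(226) = 0.02096, so d_i1 = 47.72 cm; m₁ = −d_i1/d_o1 = -0.2112.
d_o2 = 64.1 − (47.72) = 16.38 cm.
Lens 2: 1/d_i2 = 1/(39.8) − 1/(16.38) = -0.03592, so d_i2 = -27.84 cm; m₂ = −d_i2/d_o2 = +1.699.
m = m₁·m₂ = (-0.2112)(+1.699) = -0.359.

m = -0.359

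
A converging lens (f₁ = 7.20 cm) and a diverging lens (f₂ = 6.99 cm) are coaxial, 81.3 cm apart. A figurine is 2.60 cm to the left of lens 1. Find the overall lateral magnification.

m = +0.118

Lens 1: 1/d_i1 = 1/(7.20) − 1/(2.60) = -0.2457, so d_i1 = -4.070 cm; m₁ = −d_i1/d_o1 = +1.565.
d_o2 = 81.3 − (-4.070) = 85.37 cm.
f₂ = −6.99 cm (diverging).
Lens 2: 1/d_i2 = 1/(-6.99) − 1/(85.37) = -0.1548, so d_i2 = -6.461 cm; m₂ = −d_i2/d_o2 = +0.07568.
m = m₁·m₂ = (+1.565)(+0.07568) = +0.118.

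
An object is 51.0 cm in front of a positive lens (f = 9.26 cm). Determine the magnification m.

1/d_i = 1/f − 1/d_o = 1/(9.260) − 1/(51.0) = 0.08838, so d_i = 11.31 cm.
m = −d_i/d_o = −(11.31)/(51.0) = -0.222.
The image is real, inverted and reduced, on the far side of the lens.

m = -0.222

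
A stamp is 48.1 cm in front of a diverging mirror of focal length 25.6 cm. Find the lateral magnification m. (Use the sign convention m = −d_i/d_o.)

For a diverging mirror, f = -25.6 cm.
1/d_i = 1/f − 1/d_o = 1/(-25.60) − 1/(48.1) = -0.05985, so d_i = -16.71 cm.
m = −d_i/d_o = −(-16.71)/(48.1) = +0.347.
The image is virtual, upright and reduced, behind the mirror.

m = +0.347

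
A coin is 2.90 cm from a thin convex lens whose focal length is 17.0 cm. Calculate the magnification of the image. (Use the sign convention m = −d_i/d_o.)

m = +1.21

1/d_i = 1/f − 1/d_o = 1/(17.00) − 1/(2.90) = -0.2860, so d_i = -3.496 cm.
m = −d_i/d_o = −(-3.496)/(2.90) = +1.21.
The image is virtual, upright and enlarged, on the same side as the object.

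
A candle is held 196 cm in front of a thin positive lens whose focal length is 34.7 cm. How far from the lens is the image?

42.2 cm

Thin-lens equation: 1/s_i = 1/f − 1/s_o = 1/(34.70) − 1/(196) = 0.02882 − 0.005102 = 0.02372, so s_i = 42.2 cm.
The image is real, inverted and reduced, on the far side of the lens.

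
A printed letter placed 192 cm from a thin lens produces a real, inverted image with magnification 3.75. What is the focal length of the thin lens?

f = 152 cm (converging)

m = −d_i/d_o ⇒ d_i = −m·d_o = −(-3.75)·(192) = 720.0 cm.
1/f = 1/d_o + 1/d_i = 1/(192) + 1/(720.0) = 0.006597, so f = 152 cm.
Since f is positive, the thin lens is converging.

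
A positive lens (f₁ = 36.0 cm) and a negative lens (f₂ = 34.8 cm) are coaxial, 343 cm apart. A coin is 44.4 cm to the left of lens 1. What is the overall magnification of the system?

Lens 1: 1/d_i1 = 1/(36.0) − 1/(44.4) = 0.005255, so d_i1 = 190.3 cm; m₁ = −d_i1/d_o1 = -4.286.
d_o2 = 343 − (190.3) = 152.7 cm.
f₂ = −34.8 cm (diverging).
Lens 2: 1/d_i2 = 1/(-34.8) − 1/(152.7) = -0.03528, so d_i2 = -28.34 cm; m₂ = −d_i2/d_o2 = +0.1856.
m = m₁·m₂ = (-4.286)(+0.1856) = -0.795.

m = -0.795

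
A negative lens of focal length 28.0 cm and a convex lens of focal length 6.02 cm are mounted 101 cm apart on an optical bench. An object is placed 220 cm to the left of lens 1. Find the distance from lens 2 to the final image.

Lens 1 is diverging, so f₁ = −28.0 cm.
Lens 1: 1/d_i1 = 1/f₁ − 1/d_o1 = 1/(-28.0) − 1/(220) = -0.04026, so d_i1 = -24.84 cm.
The intermediate image is 24.84 cm to the left of lens 1 (virtual), which is 101 − (-24.84) = 125.8 cm to the left of lens 2, so d_o2 = +125.8 cm.
Lens 2: 1/d_i2 = 1/f₂ − 1/d_o2 = 1/(6.02) − 1/(125.8) = 0.1582, so d_i2 = 6.32 cm.
The final image is real, 6.32 cm to the right of lens 2 (overall magnification ≈ -0.0057).

6.32 cm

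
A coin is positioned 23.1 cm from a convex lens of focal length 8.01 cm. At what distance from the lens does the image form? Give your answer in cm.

12.3 cm

Lens equation: 1/v = 1/f − 1/u = 1/(8.010) − 1/(23.1) = 0.1248 − 0.04329 = 0.08155, so v = 12.3 cm.
The image is real, inverted and reduced, on the far side of the lens.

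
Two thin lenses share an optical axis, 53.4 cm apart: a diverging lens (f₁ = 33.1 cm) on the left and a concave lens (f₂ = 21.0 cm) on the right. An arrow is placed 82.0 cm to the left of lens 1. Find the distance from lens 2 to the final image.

16.5 cm

Lens 1 is diverging, so f₁ = −33.1 cm.
Lens 1: 1/d_i1 = 1/f₁ − 1/d_o1 = 1/(-33.1) − 1/(82.0) = -0.04241, so d_i1 = -23.58 cm.
The intermediate image is 23.58 cm to the left of lens 1 (virtual), which is 53.4 − (-23.58) = 76.98 cm to the left of lens 2, so d_o2 = +76.98 cm.
Lens 2 is diverging, so f₂ = −21.0 cm.
Lens 2: 1/d_i2 = 1/f₂ − 1/d_o2 = 1/(-21.0) − 1/(76.98) = -0.06061, so d_i2 = -16.5 cm.
The final image is virtual, 16.5 cm to the left of lens 2 (overall magnification ≈ 0.062).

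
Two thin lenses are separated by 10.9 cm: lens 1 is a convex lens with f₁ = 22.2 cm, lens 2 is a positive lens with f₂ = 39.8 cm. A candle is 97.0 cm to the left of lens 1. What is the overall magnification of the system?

m = -0.205

Lens 1: 1/d_i1 = 1/(22.2) − 1/(97.0) = 0.03474, so d_i1 = 28.79 cm; m₁ = −d_i1/d_o1 = -0.2968.
d_o2 = 10.9 − (28.79) = -17.89 cm (virtual object).
Lens 2: 1/d_i2 = 1/(39.8) − 1/(-17.89) = 0.08102, so d_i2 = 12.34 cm; m₂ = −d_i2/d_o2 = +0.6899.
m = m₁·m₂ = (-0.2968)(+0.6899) = -0.205.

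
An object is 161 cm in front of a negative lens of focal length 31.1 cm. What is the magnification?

For a negative lens, f = -31.1 cm.
1/d_i = 1/f − 1/d_o = 1/(-31.10) − 1/(161) = -0.03837, so d_i = -26.07 cm.
m = −d_i/d_o = −(-26.07)/(161) = +0.162.
The image is virtual, upright and reduced, on the same side as the object.

m = +0.162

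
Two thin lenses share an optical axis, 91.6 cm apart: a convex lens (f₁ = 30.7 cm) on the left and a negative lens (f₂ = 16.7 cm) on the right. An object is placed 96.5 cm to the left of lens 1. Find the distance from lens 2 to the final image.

Lens 1: 1/d_i1 = 1/f₁ − 1/d_o1 = 1/(30.7) − 1/(96.5) = 0.02221, so d_i1 = 45.02 cm.
The intermediate image is 45.02 cm to the right of lens 1, which is 91.6 − (45.02) = 46.58 cm to the left of lens 2, so d_o2 = +46.58 cm.
Lens 2 is diverging, so f₂ = −16.7 cm.
Lens 2: 1/d_i2 = 1/f₂ − 1/d_o2 = 1/(-16.7) − 1/(46.58) = -0.08135, so d_i2 = -12.3 cm.
The final image is virtual, 12.3 cm to the left of lens 2 (overall magnification ≈ -0.12).

12.3 cm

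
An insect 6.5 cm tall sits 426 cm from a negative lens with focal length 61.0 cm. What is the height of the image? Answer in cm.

0.814 cm

For a negative lens, f = -61.0 cm.
1/d_i = 1/f − 1/d_o = 1/(-61.00) − 1/(426) = -0.01874, so d_i = -53.36 cm.
m = −d_i/d_o = +0.1253.
|h_i| = |m|·h_o = 0.1253 × 6.5 = 0.814 cm. The image is virtual, upright and reduced, on the same side as the object.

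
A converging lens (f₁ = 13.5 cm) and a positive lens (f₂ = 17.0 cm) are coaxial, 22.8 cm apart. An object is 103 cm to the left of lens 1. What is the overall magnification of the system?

m = -0.263

Lens 1: 1/d_i1 = 1/(13.5) − 1/(103) = 0.06437, so d_i1 = 15.54 cm; m₁ = −d_i1/d_o1 = -0.1509.
d_o2 = 22.8 − (15.54) = 7.260 cm.
Lens 2: 1/d_i2 = 1/(17.0) − 1/(7.260) = -0.07892, so d_i2 = -12.67 cm; m₂ = −d_i2/d_o2 = +1.745.
m = m₁·m₂ = (-0.1509)(+1.745) = -0.263.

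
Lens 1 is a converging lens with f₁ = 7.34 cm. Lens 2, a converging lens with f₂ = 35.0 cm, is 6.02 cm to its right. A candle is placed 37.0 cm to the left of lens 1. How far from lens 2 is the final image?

Lens 1: 1/d_i1 = 1/f₁ − 1/d_o1 = 1/(7.34) − 1/(37.0) = 0.1092, so d_i1 = 9.156 cm.
The intermediate image is 9.156 cm to the right of lens 1, which lies 3.136 cm to the right of lens 2 — a virtual object — so d_o2 = −3.136 cm.
Lens 2: 1/d_i2 = 1/f₂ − 1/d_o2 = 1/(35.0) − 1/(-3.136) = 0.3474, so d_i2 = 2.88 cm.
The final image is real, 2.88 cm to the right of lens 2 (overall magnification ≈ -0.23).

2.88 cm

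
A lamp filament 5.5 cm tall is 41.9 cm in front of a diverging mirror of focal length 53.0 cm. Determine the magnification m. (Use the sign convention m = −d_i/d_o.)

m = +0.558

For a diverging mirror, f = -53.0 cm.
1/d_i = 1/f − 1/d_o = 1/(-53.00) − 1/(41.9) = -0.04273, so d_i = -23.40 cm.
m = −d_i/d_o = −(-23.40)/(41.9) = +0.558.
The image is virtual, upright and reduced, behind the mirror.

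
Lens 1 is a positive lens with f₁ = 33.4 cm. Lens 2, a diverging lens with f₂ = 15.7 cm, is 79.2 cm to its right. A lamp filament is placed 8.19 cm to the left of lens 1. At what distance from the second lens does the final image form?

Lens 1: 1/d_i1 = 1/f₁ − 1/d_o1 = 1/(33.4) − 1/(8.19) = -0.09216, so d_i1 = -10.85 cm.
The intermediate image is 10.85 cm to the left of lens 1 (virtual), which is 79.2 − (-10.85) = 90.05 cm to the left of lens 2, so d_o2 = +90.05 cm.
Lens 2 is diverging, so f₂ = −15.7 cm.
Lens 2: 1/d_i2 = 1/f₂ − 1/d_o2 = 1/(-15.7) − 1/(90.05) = -0.07480, so d_i2 = -13.4 cm.
The final image is virtual, 13.4 cm to the left of lens 2 (overall magnification ≈ 0.20).

13.4 cm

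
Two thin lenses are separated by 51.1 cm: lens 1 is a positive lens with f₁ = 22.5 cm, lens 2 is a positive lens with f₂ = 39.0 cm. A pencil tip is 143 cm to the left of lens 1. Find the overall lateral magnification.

Lens 1: 1/d_i1 = 1/(22.5) − 1/(143) = 0.03745, so d_i1 = 26.70 cm; m₁ = −d_i1/d_o1 = -0.1867.
d_o2 = 51.1 − (26.70) = 24.40 cm.
Lens 2: 1/d_i2 = 1/(39.0) − 1/(24.40) = -0.01534, so d_i2 = -65.18 cm; m₂ = −d_i2/d_o2 = +2.671.
m = m₁·m₂ = (-0.1867)(+2.671) = -0.499.

m = -0.499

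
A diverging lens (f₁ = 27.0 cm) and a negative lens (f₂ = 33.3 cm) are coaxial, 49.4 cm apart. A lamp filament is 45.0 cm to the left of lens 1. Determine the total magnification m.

f₁ = −27.0 cm (diverging).
Lens 1: 1/d_i1 = 1/(-27.0) − 1/(45.0) = -0.05926, so d_i1 = -16.88 cm; m₁ = −d_i1/d_o1 = +0.3751.
d_o2 = 49.4 − (-16.88) = 66.28 cm.
f₂ = −33.3 cm (diverging).
Lens 2: 1/d_i2 = 1/(-33.3) − 1/(66.28) = -0.04512, so d_i2 = -22.16 cm; m₂ = −d_i2/d_o2 = +0.3344.
m = m₁·m₂ = (+0.3751)(+0.3344) = +0.125.

m = +0.125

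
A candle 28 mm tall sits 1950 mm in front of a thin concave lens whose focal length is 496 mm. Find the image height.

5.68 mm

For a concave lens, f = -496 mm.
1/d_i = 1/f − 1/d_o = 1/(-496.0) − 1/(1950) = -0.002529, so d_i = -395.4 mm.
m = −d_i/d_o = +0.2028.
|h_i| = |m|·h_o = 0.2028 × 28 = 5.68 mm. The image is virtual, upright and reduced, on the same side as the object.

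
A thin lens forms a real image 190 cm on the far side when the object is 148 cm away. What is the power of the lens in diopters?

P = +1.20 D

d_i = +190 cm.
1/f = 1/d_o + 1/d_i = 1/(148) + 1/(190) = 0.01202 cm⁻¹.
f = 83.20 cm = 0.8320 m, so P = 1/f = +1.20 D.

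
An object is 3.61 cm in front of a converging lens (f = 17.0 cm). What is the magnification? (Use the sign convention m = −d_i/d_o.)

m = +1.27

1/d_i = 1/f − 1/d_o = 1/(17.00) − 1/(3.61) = -0.2182, so d_i = -4.583 cm.
m = −d_i/d_o = −(-4.583)/(3.61) = +1.27.
The image is virtual, upright and enlarged, on the same side as the object.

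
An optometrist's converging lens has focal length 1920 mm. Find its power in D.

f = 192 cm = 1.92 m.
P = 1/f = 1/(1.92 m) = +0.521 D.

P = +0.521 D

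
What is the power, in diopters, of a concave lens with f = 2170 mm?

P = -0.461 D

For a concave lens, f = −2170 mm.
f = -217 cm = -2.17 m.
P = 1/f = 1/(-2.17 m) = -0.461 D.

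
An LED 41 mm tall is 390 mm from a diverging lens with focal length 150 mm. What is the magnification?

For a diverging lens, f = -150 mm.
1/d_i = 1/f − 1/d_o = 1/(-150.0) − 1/(390) = -0.009231, so d_i = -108.3 mm.
m = −d_i/d_o = −(-108.3)/(390) = +0.278.
The image is virtual, upright and reduced, on the same side as the object.

m = +0.278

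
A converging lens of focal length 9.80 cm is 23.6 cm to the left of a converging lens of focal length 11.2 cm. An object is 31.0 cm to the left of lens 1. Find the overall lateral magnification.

Lens 1: 1/d_i1 = 1/(9.80) − 1/(31.0) = 0.06978, so d_i1 = 14.33 cm; m₁ = −d_i1/d_o1 = -0.4623.
d_o2 = 23.6 − (14.33) = 9.270 cm.
Lens 2: 1/d_i2 = 1/(11.2) − 1/(9.270) = -0.01859, so d_i2 = -53.79 cm; m₂ = −d_i2/d_o2 = +5.803.
m = m₁·m₂ = (-0.4623)(+5.803) = -2.68.

m = -2.68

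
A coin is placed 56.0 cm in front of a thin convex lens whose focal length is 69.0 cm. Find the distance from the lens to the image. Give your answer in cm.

297 cm

Thin-lens equation: 1/s_i = 1/f − 1/s_o = 1/(69.00) − 1/(56.0) = 0.01449 − 0.01786 = -0.003364, so s_i = -297 cm.
The image is virtual, upright and enlarged, on the same side as the object.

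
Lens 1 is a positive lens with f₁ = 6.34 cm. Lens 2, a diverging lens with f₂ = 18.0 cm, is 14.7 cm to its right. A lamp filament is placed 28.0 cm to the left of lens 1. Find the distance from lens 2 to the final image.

4.78 cm

Lens 1: 1/d_i1 = 1/f₁ − 1/d_o1 = 1/(6.34) − 1/(28.0) = 0.1220, so d_i1 = 8.196 cm.
The intermediate image is 8.196 cm to the right of lens 1, which is 14.7 − (8.196) = 6.504 cm to the left of lens 2, so d_o2 = +6.504 cm.
Lens 2 is diverging, so f₂ = −18.0 cm.
Lens 2: 1/d_i2 = 1/f₂ − 1/d_o2 = 1/(-18.0) − 1/(6.504) = -0.2093, so d_i2 = -4.78 cm.
The final image is virtual, 4.78 cm to the left of lens 2 (overall magnification ≈ -0.22).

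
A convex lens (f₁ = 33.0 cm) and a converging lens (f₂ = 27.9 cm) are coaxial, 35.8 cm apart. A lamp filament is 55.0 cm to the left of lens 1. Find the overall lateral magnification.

m = -0.561

Lens 1: 1/d_i1 = 1/(33.0) − 1/(55.0) = 0.01212, so d_i1 = 82.50 cm; m₁ = −d_i1/d_o1 = -1.500.
d_o2 = 35.8 − (82.50) = -46.70 cm (virtual object).
Lens 2: 1/d_i2 = 1/(27.9) − 1/(-46.70) = 0.05726, so d_i2 = 17.47 cm; m₂ = −d_i2/d_o2 = +0.3740.
m = m₁·m₂ = (-1.500)(+0.3740) = -0.561.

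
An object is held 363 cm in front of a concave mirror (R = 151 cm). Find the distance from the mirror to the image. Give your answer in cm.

95.3 cm

f = R/2 = 151/2 = 75.50 cm.
Mirror equation: 1/v = 1/f − 1/u = 1/(75.50) − 1/(363) = 0.01325 − 0.002755 = 0.01049, so v = 95.3 cm.
The image is real, inverted and reduced, in front of the mirror.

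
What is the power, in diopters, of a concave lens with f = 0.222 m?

For a concave lens, f = −0.222 m.
P = 1/f = 1/(-0.222 m) = -4.50 D.

P = -4.50 D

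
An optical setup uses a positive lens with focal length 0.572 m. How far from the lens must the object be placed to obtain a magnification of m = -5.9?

0.669 m

m = −d_i/d_o ⇒ d_i = −m·d_o.
1/f = 1/d_o + 1/d_i = 1/d_o − 1/(m·d_o) = (1 − 1/m)/d_o, so d_o = f(1 − 1/m) = (0.5720)(1 − 1/(-5.9)) = 0.669 m.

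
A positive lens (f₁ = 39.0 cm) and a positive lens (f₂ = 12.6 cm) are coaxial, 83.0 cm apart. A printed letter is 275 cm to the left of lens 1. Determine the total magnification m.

Lens 1: 1/d_i1 = 1/(39.0) − 1/(275) = 0.02200, so d_i1 = 45.44 cm; m₁ = −d_i1/d_o1 = -0.1652.
d_o2 = 83.0 − (45.44) = 37.56 cm.
Lens 2: 1/d_i2 = 1/(12.6) − 1/(37.56) = 0.05274, so d_i2 = 18.96 cm; m₂ = −d_i2/d_o2 = -0.5048.
m = m₁·m₂ = (-0.1652)(-0.5048) = +0.0834.

m = +0.0834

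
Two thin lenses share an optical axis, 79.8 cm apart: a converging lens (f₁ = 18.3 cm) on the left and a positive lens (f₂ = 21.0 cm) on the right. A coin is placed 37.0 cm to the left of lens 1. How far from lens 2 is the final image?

40.5 cm

Lens 1: 1/d_i1 = 1/f₁ − 1/d_o1 = 1/(18.3) − 1/(37.0) = 0.02762, so d_i1 = 36.21 cm.
The intermediate image is 36.21 cm to the right of lens 1, which is 79.8 − (36.21) = 43.59 cm to the left of lens 2, so d_o2 = +43.59 cm.
Lens 2: 1/d_i2 = 1/f₂ − 1/d_o2 = 1/(21.0) − 1/(43.59) = 0.02468, so d_i2 = 40.5 cm.
The final image is real, 40.5 cm to the right of lens 2 (overall magnification ≈ 0.91).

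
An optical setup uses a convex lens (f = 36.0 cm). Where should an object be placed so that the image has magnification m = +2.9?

23.6 cm

m = −d_i/d_o ⇒ d_i = −m·d_o.
1/f = 1/d_o + 1/d_i = 1/d_o − 1/(m·d_o) = (1 − 1/m)/d_o, so d_o = f(1 − 1/m) = (36.00)(1 − 1/(+2.9)) = 23.6 cm.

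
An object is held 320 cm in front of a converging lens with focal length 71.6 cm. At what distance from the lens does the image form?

92.2 cm

Lens equation: 1/s_i = 1/f − 1/s_o = 1/(71.60) − 1/(320) = 0.01397 − 0.003125 = 0.01084, so s_i = 92.2 cm.
The image is real, inverted and reduced, on the far side of the lens.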